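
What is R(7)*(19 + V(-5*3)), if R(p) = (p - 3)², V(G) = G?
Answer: 64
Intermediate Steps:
R(p) = (-3 + p)²
R(7)*(19 + V(-5*3)) = (-3 + 7)²*(19 - 5*3) = 4²*(19 - 15) = 16*4 = 64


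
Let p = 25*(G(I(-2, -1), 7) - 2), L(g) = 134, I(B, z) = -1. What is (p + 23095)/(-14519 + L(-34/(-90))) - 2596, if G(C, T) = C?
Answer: -7473296/2877 ≈ -2597.6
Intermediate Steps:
p = -75 (p = 25*(-1 - 2) = 25*(-3) = -75)
(p + 23095)/(-14519 + L(-34/(-90))) - 2596 = (-75 + 23095)/(-14519 + 134) - 2596 = 23020/(-14385) - 2596 = 23020*(-1/14385) - 2596 = -4604/2877 - 2596 = -7473296/2877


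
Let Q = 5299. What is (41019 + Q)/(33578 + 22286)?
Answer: 23159/27932 ≈ 0.82912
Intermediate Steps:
(41019 + Q)/(33578 + 22286) = (41019 + 5299)/(33578 + 22286) = 46318/55864 = 46318*(1/55864) = 23159/27932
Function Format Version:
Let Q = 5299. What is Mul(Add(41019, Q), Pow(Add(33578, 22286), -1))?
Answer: Rational(23159, 27932) ≈ 0.82912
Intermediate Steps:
Mul(Add(41019, Q), Pow(Add(33578, 22286), -1)) = Mul(Add(41019, 5299), Pow(Add(33578, 22286), -1)) = Mul(46318, Pow(55864, -1)) = Mul(46318, Rational(1, 55864)) = Rational(23159, 27932)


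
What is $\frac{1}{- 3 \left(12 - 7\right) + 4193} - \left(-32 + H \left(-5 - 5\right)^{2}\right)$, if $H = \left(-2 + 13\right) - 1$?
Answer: $- \frac{4044303}{4178} \approx -968.0$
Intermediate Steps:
$H = 10$ ($H = 11 - 1 = 10$)
$\frac{1}{- 3 \left(12 - 7\right) + 4193} - \left(-32 + H \left(-5 - 5\right)^{2}\right) = \frac{1}{- 3 \left(12 - 7\right) + 4193} - \left(-32 + 10 \left(-5 - 5\right)^{2}\right) = \frac{1}{\left(-3\right) 5 + 4193} - \left(-32 + 10 \left(-10\right)^{2}\right) = \frac{1}{-15 + 4193} - \left(-32 + 10 \cdot 100\right) = \frac{1}{4178} - \left(-32 + 1000\right) = \frac{1}{4178} - 968 = - \frac{4044303}{4178}$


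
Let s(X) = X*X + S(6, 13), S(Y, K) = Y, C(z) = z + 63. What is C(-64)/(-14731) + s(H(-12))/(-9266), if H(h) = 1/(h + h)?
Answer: -45587851/78622528896 ≈ -0.00057983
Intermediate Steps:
C(z) = 63 + z
H(h) = 1/(2*h)
s(X) = 6 + X² (s(X) = X*X + 6 = X² + 6 = 6 + X²)
C(-64)/(-14731) + s(H(-12))/(-9266) = (63 - 64)/(-14731) + (6 + ((½)/(-12))²)/(-9266) = -1*(-1/14731) + (6 + ((½)*(-1/12))²)*(-1/9266) = 1/14731 + (6 + (-1/24)²)*(-1/9266) = 1/14731 + (6 + 1/576)*(-1/9266) = 1/14731 + (3457/576)*(-1/9266) = 1/14731 - 3457/5337216 = -45587851/78622528896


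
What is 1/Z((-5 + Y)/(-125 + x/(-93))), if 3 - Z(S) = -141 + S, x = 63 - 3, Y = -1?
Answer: 3895/560694 ≈ 0.0069467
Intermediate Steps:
x = 60
Z(S) = 144 - S (Z(S) = 3 - (-141 + S) = 3 + (141 - S) = 144 - S)
1/Z((-5 + Y)/(-125 + x/(-93))) = 1/(144 - (-5 - 1)/(-125 + 60/(-93))) = 1/(144 - (-6)/(-125 + 60*(-1/93))) = 1/(144 - (-6)/(-125 - 20/31)) = 1/(144 - (-6)/(-3895/31)) = 1/(144 - (-6)*(-31)/3895) = 1/(144 - 1*186/3895) = 1/(144 - 186/3895) = 1/(560694/3895) = 3895/560694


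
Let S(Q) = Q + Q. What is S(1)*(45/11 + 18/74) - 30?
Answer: -8682/407 ≈ -21.332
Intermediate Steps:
S(Q) = 2*Q
S(1)*(45/11 + 18/74) - 30 = (2*1)*(45/11 + 18/74) - 30 = 2*(45*(1/11) + 18*(1/74)) - 30 = 2*(45/11 + 9/37) - 30 = 2*(1764/407) - 30 = 3528/407 - 30 = -8682/407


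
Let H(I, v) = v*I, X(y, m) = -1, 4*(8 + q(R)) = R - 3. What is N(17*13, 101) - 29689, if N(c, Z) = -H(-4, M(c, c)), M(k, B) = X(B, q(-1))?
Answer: -29693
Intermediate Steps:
q(R) = -35/4 + R/4 (q(R) = -8 + (R - 3)/4 = -8 + (-3 + R)/4 = -8 + (-3/4 + R/4) = -35/4 + R/4)
M(k, B) = -1
H(I, v) = I*v
N(c, Z) = -4 (N(c, Z) = -(-4)*(-1) = -1*4 = -4)
N(17*13, 101) - 29689 = -4 - 29689 = -29693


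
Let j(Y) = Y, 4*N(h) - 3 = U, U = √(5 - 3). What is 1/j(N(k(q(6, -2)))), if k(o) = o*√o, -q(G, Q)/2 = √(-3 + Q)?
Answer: 12/7 - 4*√2/7 ≈ 0.90616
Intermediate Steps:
q(G, Q) = -2*√(-3 + Q)
k(o) = o^(3/2)
U = √2 ≈ 1.4142
N(h) = ¾ + √2/4
1/j(N(k(q(6, -2)))) = 1/(¾ + √2/4)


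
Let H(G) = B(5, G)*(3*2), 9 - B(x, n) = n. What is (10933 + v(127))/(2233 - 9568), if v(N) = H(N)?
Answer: -2045/1467 ≈ -1.3940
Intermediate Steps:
B(x, n) = 9 - n
H(G) = 54 - 6*G (H(G) = (9 - G)*(3*2) = (9 - G)*6 = 54 - 6*G)
v(N) = 54 - 6*N
(10933 + v(127))/(2233 - 9568) = (10933 + (54 - 6*127))/(2233 - 9568) = (10933 + (54 - 762))/(-7335) = (10933 - 708)*(-1/7335) = 10225*(-1/7335) = -2045/1467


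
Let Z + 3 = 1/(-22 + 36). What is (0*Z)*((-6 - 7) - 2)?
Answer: 0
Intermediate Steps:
Z = -41/14 (Z = -3 + 1/(-22 + 36) = -3 + 1/14 = -41/14 ≈ -2.9286)
(0*Z)*((-6 - 7) - 2) = (0*(-41/14))*((-6 - 7) - 2) = 0*(-13 - 2) = 0*(-15) = 0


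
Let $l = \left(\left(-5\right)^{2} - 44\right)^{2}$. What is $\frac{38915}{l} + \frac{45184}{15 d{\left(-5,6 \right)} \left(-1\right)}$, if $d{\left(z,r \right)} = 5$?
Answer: $- \frac{13392799}{27075} \approx -494.66$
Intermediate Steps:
$l = 361$ ($l = \left(25 - 44\right)^{2} = \left(-19\right)^{2} = 361$)
$\frac{38915}{l} + \frac{45184}{15 d{\left(-5,6 \right)} \left(-1\right)} = \frac{38915}{361} + \frac{45184}{15 \cdot 5 \left(-1\right)} = 38915 \cdot \frac{1}{361} + \frac{45184}{75 \left(-1\right)} = \frac{38915}{361} + \frac{45184}{-75} = \frac{38915}{361} + 45184 \left(- \frac{1}{75}\right) = \frac{38915}{361} - \frac{45184}{75} = - \frac{13392799}{27075}$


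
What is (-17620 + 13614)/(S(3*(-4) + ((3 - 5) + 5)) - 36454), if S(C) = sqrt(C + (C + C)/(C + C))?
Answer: 36508681/332223531 + 2003*I*sqrt(2)/332223531 ≈ 0.10989 + 8.5264e-6*I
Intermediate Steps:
S(C) = sqrt(1 + C) (S(C) = sqrt(C + (2*C)/((2*C))) = sqrt(C + (2*C)*(1/(2*C))) = sqrt(C + 1) = sqrt(1 + C))
(-17620 + 13614)/(S(3*(-4) + ((3 - 5) + 5)) - 36454) = (-17620 + 13614)/(sqrt(1 + (3*(-4) + ((3 - 5) + 5))) - 36454) = -4006/(sqrt(1 + (-12 + (-2 + 5))) - 36454) = -4006/(sqrt(1 + (-12 + 3)) - 36454) = -4006/(sqrt(1 - 9) - 36454) = -4006/(sqrt(-8) - 36454) = -4006/(2*I*sqrt(2) - 36454) = -4006/(-36454 + 2*I*sqrt(2))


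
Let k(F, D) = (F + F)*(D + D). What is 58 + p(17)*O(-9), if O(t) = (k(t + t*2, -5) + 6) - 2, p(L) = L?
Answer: 9306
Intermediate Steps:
k(F, D) = 4*D*F (k(F, D) = (2*F)*(2*D) = 4*D*F)
O(t) = 4 - 60*t (O(t) = (4*(-5)*(t + t*2) + 6) - 2 = (4*(-5)*(t + 2*t) + 6) - 2 = (4*(-5)*(3*t) + 6) - 2 = (-60*t + 6) - 2 = (6 - 60*t) - 2 = 4 - 60*t)
58 + p(17)*O(-9) = 58 + 17*(4 - 60*(-9)) = 58 + 17*(4 + 540) = 58 + 17*544 = 58 + 9248 = 9306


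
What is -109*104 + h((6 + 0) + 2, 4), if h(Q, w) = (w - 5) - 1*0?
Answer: -11337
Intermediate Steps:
h(Q, w) = -5 + w (h(Q, w) = (-5 + w) + 0 = -5 + w)
-109*104 + h((6 + 0) + 2, 4) = -109*104 + (-5 + 4) = -11336 - 1 = -11337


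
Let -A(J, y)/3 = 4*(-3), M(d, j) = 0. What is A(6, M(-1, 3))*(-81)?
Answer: -2916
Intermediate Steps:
A(J, y) = 36 (A(J, y) = -12*(-3) = -3*(-12) = 36)
A(6, M(-1, 3))*(-81) = 36*(-81) = -2916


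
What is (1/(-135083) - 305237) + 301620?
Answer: -488595212/135083 ≈ -3617.0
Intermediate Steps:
(1/(-135083) - 305237) + 301620 = (-1/135083 - 305237) + 301620 = -41232329672/135083 + 301620 = -488595212/135083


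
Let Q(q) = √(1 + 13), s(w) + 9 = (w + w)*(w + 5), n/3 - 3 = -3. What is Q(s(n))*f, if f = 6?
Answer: 6*√14 ≈ 22.450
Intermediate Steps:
n = 0 (n = 9 + 3*(-3) = 9 - 9 = 0)
s(w) = -9 + 2*w*(5 + w) (s(w) = -9 + (w + w)*(w + 5) = -9 + (2*w)*(5 + w) = -9 + 2*w*(5 + w))
Q(q) = √14
Q(s(n))*f = √14*6 = 6*√14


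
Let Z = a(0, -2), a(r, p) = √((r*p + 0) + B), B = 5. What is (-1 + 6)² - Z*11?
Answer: 25 - 11*√5 ≈ 0.40325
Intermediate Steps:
a(r, p) = √(5 + p*r) (a(r, p) = √((r*p + 0) + 5) = √((p*r + 0) + 5) = √(p*r + 5) = √(5 + p*r))
Z = √5 (Z = √(5 - 2*0) = √(5 + 0) = √5 ≈ 2.2361)
(-1 + 6)² - Z*11 = (-1 + 6)² - √5*11 = 5² - 11*√5 = 25 - 11*√5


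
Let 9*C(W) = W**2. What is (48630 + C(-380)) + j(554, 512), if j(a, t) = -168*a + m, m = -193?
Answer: -257315/9 ≈ -28591.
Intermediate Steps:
j(a, t) = -193 - 168*a (j(a, t) = -168*a - 193 = -193 - 168*a)
C(W) = W**2/9
(48630 + C(-380)) + j(554, 512) = (48630 + (1/9)*(-380)**2) + (-193 - 168*554) = (48630 + (1/9)*144400) + (-193 - 93072) = (48630 + 144400/9) - 93265 = 582070/9 - 93265 = -257315/9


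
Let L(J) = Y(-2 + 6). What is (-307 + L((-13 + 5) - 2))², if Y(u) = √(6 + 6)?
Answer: 94261 - 1228*√3 ≈ 92134.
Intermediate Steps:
Y(u) = 2*√3 (Y(u) = √12 = 2*√3)
L(J) = 2*√3
(-307 + L((-13 + 5) - 2))² = (-307 + 2*√3)²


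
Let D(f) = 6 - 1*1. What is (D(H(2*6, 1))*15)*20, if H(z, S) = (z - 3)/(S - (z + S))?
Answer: 1500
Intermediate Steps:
H(z, S) = -(-3 + z)/z (H(z, S) = (-3 + z)/(S - (S + z)) = (-3 + z)/(S + (-S - z)) = (-3 + z)/((-z)) = (-3 + z)*(-1/z) = -(-3 + z)/z)
D(f) = 5 (D(f) = 6 - 1 = 5)
(D(H(2*6, 1))*15)*20 = (5*15)*20 = 75*20 = 1500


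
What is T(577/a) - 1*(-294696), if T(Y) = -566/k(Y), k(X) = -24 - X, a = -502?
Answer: 3380741948/11471 ≈ 2.9472e+5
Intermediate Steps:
T(Y) = -566/(-24 - Y)
T(577/a) - 1*(-294696) = 566/(24 + 577/(-502)) - 1*(-294696) = 566/(24 + 577*(-1/502)) + 294696 = 566/(24 - 577/502) + 294696 = 566/(11471/502) + 294696 = 566*(502/11471) + 294696 = 284132/11471 + 294696 = 3380741948/11471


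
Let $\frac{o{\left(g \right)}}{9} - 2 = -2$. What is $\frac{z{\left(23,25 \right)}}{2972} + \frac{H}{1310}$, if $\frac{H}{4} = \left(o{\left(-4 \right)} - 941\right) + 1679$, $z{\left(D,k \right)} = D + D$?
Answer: $\frac{2208401}{973330} \approx 2.2689$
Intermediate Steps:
$o{\left(g \right)} = 0$ ($o{\left(g \right)} = 18 + 9 \left(-2\right) = 18 - 18 = 0$)
$z{\left(D,k \right)} = 2 D$
$H = 2952$ ($H = 4 \left(\left(0 - 941\right) + 1679\right) = 4 \left(-941 + 1679\right) = 4 \cdot 738 = 2952$)
$\frac{z{\left(23,25 \right)}}{2972} + \frac{H}{1310} = \frac{2 \cdot 23}{2972} + \frac{2952}{1310} = 46 \cdot \frac{1}{2972} + 2952 \cdot \frac{1}{1310} = \frac{23}{1486} + \frac{1476}{655} = \frac{2208401}{973330}$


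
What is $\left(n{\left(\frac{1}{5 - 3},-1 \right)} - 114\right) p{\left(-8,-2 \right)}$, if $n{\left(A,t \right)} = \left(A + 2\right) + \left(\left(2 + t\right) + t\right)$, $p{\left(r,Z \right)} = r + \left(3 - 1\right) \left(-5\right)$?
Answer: $2007$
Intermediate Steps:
$p{\left(r,Z \right)} = -10 + r$ ($p{\left(r,Z \right)} = r + 2 \left(-5\right) = r - 10 = -10 + r$)
$n{\left(A,t \right)} = 4 + A + 2 t$ ($n{\left(A,t \right)} = \left(2 + A\right) + \left(2 + 2 t\right) = 4 + A + 2 t$)
$\left(n{\left(\frac{1}{5 - 3},-1 \right)} - 114\right) p{\left(-8,-2 \right)} = \left(\left(4 + \frac{1}{5 - 3} + 2 \left(-1\right)\right) - 114\right) \left(-10 - 8\right) = \left(\left(4 + \frac{1}{2} - 2\right) - 114\right) \left(-18\right) = \left(\frac{5}{2} - 114\right) \left(-18\right) = \left(- \frac{223}{2}\right) \left(-18\right) = 2007$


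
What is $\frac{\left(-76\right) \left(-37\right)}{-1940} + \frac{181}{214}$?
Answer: $- \frac{62657}{103790} \approx -0.60369$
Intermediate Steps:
$\frac{\left(-76\right) \left(-37\right)}{-1940} + \frac{181}{214} = 2812 \left(- \frac{1}{1940}\right) + 181 \cdot \frac{1}{214} = - \frac{703}{485} + \frac{181}{214} = - \frac{62657}{103790}$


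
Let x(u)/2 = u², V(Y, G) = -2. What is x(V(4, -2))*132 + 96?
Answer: 1152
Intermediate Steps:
x(u) = 2*u²
x(V(4, -2))*132 + 96 = (2*(-2)²)*132 + 96 = (2*4)*132 + 96 = 8*132 + 96 = 1056 + 96 = 1152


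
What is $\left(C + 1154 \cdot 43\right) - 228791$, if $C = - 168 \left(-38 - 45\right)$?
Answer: $-165225$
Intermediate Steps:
$C = 13944$ ($C = \left(-168\right) \left(-83\right) = 13944$)
$\left(C + 1154 \cdot 43\right) - 228791 = \left(13944 + 1154 \cdot 43\right) - 228791 = \left(13944 + 49622\right) - 228791 = 63566 - 228791 = -165225$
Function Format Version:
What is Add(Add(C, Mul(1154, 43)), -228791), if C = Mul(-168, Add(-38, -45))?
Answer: -165225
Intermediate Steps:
C = 13944 (C = Mul(-168, -83) = 13944)
Add(Add(C, Mul(1154, 43)), -228791) = Add(Add(13944, Mul(1154, 43)), -228791) = Add(Add(13944, 49622), -228791) = Add(63566, -228791) = -165225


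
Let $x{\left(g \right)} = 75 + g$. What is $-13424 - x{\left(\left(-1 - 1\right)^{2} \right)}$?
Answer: $-13503$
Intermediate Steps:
$-13424 - x{\left(\left(-1 - 1\right)^{2} \right)} = -13424 - \left(75 + \left(-1 - 1\right)^{2}\right) = -13424 - \left(75 + \left(-2\right)^{2}\right) = -13424 - \left(75 + 4\right) = -13424 - 79 = -13503$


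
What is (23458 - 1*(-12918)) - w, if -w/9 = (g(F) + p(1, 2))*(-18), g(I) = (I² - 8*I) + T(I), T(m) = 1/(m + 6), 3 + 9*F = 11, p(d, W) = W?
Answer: 1148627/31 ≈ 37053.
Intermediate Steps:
F = 8/9 (F = -⅓ + (⅑)*11 = -⅓ + 11/9 = 8/9 ≈ 0.88889)
T(m) = 1/(6 + m)
g(I) = I² + 1/(6 + I) - 8*I (g(I) = (I² - 8*I) + 1/(6 + I) = I² + 1/(6 + I) - 8*I)
w = -20971/31 (w = -9*((1 + 8*(-8 + 8/9)*(6 + 8/9)/9)/(6 + 8/9) + 2)*(-18) = -9*((1 + (8/9)*(-64/9)*(62/9))/(62/9) + 2)*(-18) = -9*(9*(1 - 31744/729)/62 + 2)*(-18) = -9*((9/62)*(-31015/729) + 2)*(-18) = -9*(-31015/5022 + 2)*(-18) = -(-20971)*(-18)/558 = -9*20971/279 = -20971/31 ≈ -676.48)
(23458 - 1*(-12918)) - w = (23458 - 1*(-12918)) - 1*(-20971/31) = (23458 + 12918) + 20971/31 = 36376 + 20971/31 = 1148627/31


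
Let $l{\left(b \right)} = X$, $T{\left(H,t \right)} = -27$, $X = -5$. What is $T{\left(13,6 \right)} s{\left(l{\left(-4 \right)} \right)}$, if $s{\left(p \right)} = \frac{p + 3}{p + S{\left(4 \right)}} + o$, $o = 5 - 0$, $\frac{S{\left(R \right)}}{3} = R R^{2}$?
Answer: $- \frac{25191}{187} \approx -134.71$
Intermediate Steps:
$l{\left(b \right)} = -5$
$S{\left(R \right)} = 3 R^{3}$ ($S{\left(R \right)} = 3 R R^{2} = 3 R^{3}$)
$o = 5$ ($o = 5 + 0 = 5$)
$s{\left(p \right)} = 5 + \frac{3 + p}{192 + p}$ ($s{\left(p \right)} = \frac{p + 3}{p + 3 \cdot 4^{3}} + 5 = \frac{3 + p}{p + 3 \cdot 64} + 5 = \frac{3 + p}{p + 192} + 5 = \frac{3 + p}{192 + p} + 5 = 5 + \frac{3 + p}{192 + p}$)
$T{\left(13,6 \right)} s{\left(l{\left(-4 \right)} \right)} = - 27 \frac{3 \left(321 + 2 \left(-5\right)\right)}{192 - 5} = - 27 \frac{3 \left(321 - 10\right)}{187} = - 27 \cdot 3 \cdot \frac{1}{187} \cdot 311 = \left(-27\right) \frac{933}{187} = - \frac{25191}{187}$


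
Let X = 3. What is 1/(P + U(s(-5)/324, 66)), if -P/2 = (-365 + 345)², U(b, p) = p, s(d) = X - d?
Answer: -1/734 ≈ -0.0013624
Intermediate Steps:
s(d) = 3 - d
P = -800 (P = -2*(-365 + 345)² = -2*(-20)² = -2*400 = -800)
1/(P + U(s(-5)/324, 66)) = 1/(-800 + 66) = 1/(-734) = -1/734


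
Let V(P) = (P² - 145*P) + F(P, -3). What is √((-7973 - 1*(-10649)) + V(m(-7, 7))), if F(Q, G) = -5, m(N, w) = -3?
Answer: √3115 ≈ 55.812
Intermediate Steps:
V(P) = -5 + P² - 145*P (V(P) = (P² - 145*P) - 5 = -5 + P² - 145*P)
√((-7973 - 1*(-10649)) + V(m(-7, 7))) = √((-7973 - 1*(-10649)) + (-5 + (-3)² - 145*(-3))) = √((-7973 + 10649) + (-5 + 9 + 435)) = √(2676 + 439) = √3115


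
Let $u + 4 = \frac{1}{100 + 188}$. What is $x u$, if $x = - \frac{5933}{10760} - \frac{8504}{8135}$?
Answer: $\frac{32174592449}{5041877760} \approx 6.3815$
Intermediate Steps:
$u = - \frac{1151}{288}$ ($u = -4 + \frac{1}{100 + 188} = -4 + \frac{1}{288} = - \frac{1151}{288} \approx -3.9965$)
$x = - \frac{27953599}{17506520}$ ($x = \left(-5933\right) \frac{1}{10760} - \frac{8504}{8135} = - \frac{5933}{10760} - \frac{8504}{8135} = - \frac{27953599}{17506520} \approx -1.5968$)
$x u = \left(- \frac{27953599}{17506520}\right) \left(- \frac{1151}{288}\right) = \frac{32174592449}{5041877760}$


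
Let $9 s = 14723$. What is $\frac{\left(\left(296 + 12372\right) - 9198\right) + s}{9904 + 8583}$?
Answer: $\frac{45953}{166383} \approx 0.27619$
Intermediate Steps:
$s = \frac{14723}{9}$ ($s = \frac{1}{9} \cdot 14723 = \frac{14723}{9} \approx 1635.9$)
$\frac{\left(\left(296 + 12372\right) - 9198\right) + s}{9904 + 8583} = \frac{\left(\left(296 + 12372\right) - 9198\right) + \frac{14723}{9}}{9904 + 8583} = \frac{\left(12668 - 9198\right) + \frac{14723}{9}}{18487} = \left(3470 + \frac{14723}{9}\right) \frac{1}{18487} = \frac{45953}{9} \cdot \frac{1}{18487} = \frac{45953}{166383}$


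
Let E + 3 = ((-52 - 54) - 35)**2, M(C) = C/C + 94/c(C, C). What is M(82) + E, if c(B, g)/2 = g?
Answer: 1630125/82 ≈ 19880.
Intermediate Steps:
c(B, g) = 2*g
M(C) = 1 + 47/C (M(C) = C/C + 94/((2*C)) = 1 + 94*(1/(2*C)) = 1 + 47/C)
E = 19878 (E = -3 + ((-52 - 54) - 35)**2 = -3 + (-106 - 35)**2 = -3 + (-141)**2 = -3 + 19881 = 19878)
M(82) + E = (47 + 82)/82 + 19878 = (1/82)*129 + 19878 = 129/82 + 19878 = 1630125/82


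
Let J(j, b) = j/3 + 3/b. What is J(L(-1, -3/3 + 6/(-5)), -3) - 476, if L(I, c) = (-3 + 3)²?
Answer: -477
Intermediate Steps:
L(I, c) = 0 (L(I, c) = 0² = 0)
J(j, b) = 3/b + j/3 (J(j, b) = j*(⅓) + 3/b = j/3 + 3/b = 3/b + j/3)
J(L(-1, -3/3 + 6/(-5)), -3) - 476 = (3/(-3) + (⅓)*0) - 476 = (3*(-⅓) + 0) - 476 = (-1 + 0) - 476 = -1 - 476 = -477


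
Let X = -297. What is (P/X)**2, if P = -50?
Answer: 2500/88209 ≈ 0.028342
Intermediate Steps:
(P/X)**2 = (-50/(-297))**2 = (-50*(-1/297))**2 = (50/297)**2 = 2500/88209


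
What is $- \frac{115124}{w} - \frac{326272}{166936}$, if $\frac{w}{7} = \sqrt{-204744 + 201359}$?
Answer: $- \frac{40784}{20867} + \frac{115124 i \sqrt{3385}}{23695} \approx -1.9545 + 282.68 i$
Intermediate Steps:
$w = 7 i \sqrt{3385}$ ($w = 7 \sqrt{-204744 + 201359} = 7 \sqrt{-3385} = 7 i \sqrt{3385} \approx 407.27 i$)
$- \frac{115124}{w} - \frac{326272}{166936} = - \frac{115124}{7 i \sqrt{3385}} - \frac{326272}{166936} = - 115124 \left(- \frac{i \sqrt{3385}}{23695}\right) - \frac{40784}{20867} = \frac{115124 i \sqrt{3385}}{23695} - \frac{40784}{20867} = - \frac{40784}{20867} + \frac{115124 i \sqrt{3385}}{23695}$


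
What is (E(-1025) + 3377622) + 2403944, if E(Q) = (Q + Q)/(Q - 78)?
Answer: 6377069348/1103 ≈ 5.7816e+6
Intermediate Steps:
E(Q) = 2*Q/(-78 + Q) (E(Q) = (2*Q)/(-78 + Q) = 2*Q/(-78 + Q))
(E(-1025) + 3377622) + 2403944 = (2*(-1025)/(-78 - 1025) + 3377622) + 2403944 = (2*(-1025)/(-1103) + 3377622) + 2403944 = (2*(-1025)*(-1/1103) + 3377622) + 2403944 = (2050/1103 + 3377622) + 2403944 = 3725519116/1103 + 2403944 = 6377069348/1103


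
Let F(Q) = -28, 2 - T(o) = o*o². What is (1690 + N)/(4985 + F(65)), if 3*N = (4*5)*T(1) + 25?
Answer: 1705/4957 ≈ 0.34396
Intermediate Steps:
T(o) = 2 - o³ (T(o) = 2 - o*o² = 2 - o³)
N = 15 (N = ((4*5)*(2 - 1*1³) + 25)/3 = (20*(2 - 1*1) + 25)/3 = (20*(2 - 1) + 25)/3 = (20*1 + 25)/3 = (20 + 25)/3 = (⅓)*45 = 15)
(1690 + N)/(4985 + F(65)) = (1690 + 15)/(4985 - 28) = 1705/4957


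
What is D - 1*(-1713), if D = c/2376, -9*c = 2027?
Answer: 36628765/21384 ≈ 1712.9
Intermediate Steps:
c = -2027/9 (c = -1/9*2027 = -2027/9 ≈ -225.22)
D = -2027/21384 (D = -2027/9/2376 = -2027/9*1/2376 = -2027/21384 ≈ -0.094790)
D - 1*(-1713) = -2027/21384 - 1*(-1713) = -2027/21384 + 1713 = 36628765/21384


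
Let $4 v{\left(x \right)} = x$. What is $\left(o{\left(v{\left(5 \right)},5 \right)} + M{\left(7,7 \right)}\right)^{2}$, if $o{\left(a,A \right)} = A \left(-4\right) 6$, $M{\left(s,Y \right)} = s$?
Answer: $12769$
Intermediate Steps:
$v{\left(x \right)} = \frac{x}{4}$
$o{\left(a,A \right)} = - 24 A$ ($o{\left(a,A \right)} = - 4 A 6 = - 24 A$)
$\left(o{\left(v{\left(5 \right)},5 \right)} + M{\left(7,7 \right)}\right)^{2} = \left(\left(-24\right) 5 + 7\right)^{2} = \left(-120 + 7\right)^{2} = \left(-113\right)^{2} = 12769$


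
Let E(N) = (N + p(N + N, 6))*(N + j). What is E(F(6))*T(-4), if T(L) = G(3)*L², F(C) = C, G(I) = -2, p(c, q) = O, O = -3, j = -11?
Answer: 480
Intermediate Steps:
p(c, q) = -3
T(L) = -2*L²
E(N) = (-11 + N)*(-3 + N) (E(N) = (N - 3)*(N - 11) = (-3 + N)*(-11 + N) = (-11 + N)*(-3 + N))
E(F(6))*T(-4) = (33 + 6² - 14*6)*(-2*(-4)²) = (33 + 36 - 84)*(-2*16) = -15*(-32) = 480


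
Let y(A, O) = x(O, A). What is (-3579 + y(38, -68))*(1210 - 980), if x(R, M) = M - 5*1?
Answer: -815580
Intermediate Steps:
x(R, M) = -5 + M (x(R, M) = M - 5 = -5 + M)
y(A, O) = -5 + A
(-3579 + y(38, -68))*(1210 - 980) = (-3579 + (-5 + 38))*(1210 - 980) = (-3579 + 33)*230 = -3546*230 = -815580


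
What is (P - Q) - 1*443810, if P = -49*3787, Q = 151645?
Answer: -781018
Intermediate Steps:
P = -185563
(P - Q) - 1*443810 = (-185563 - 1*151645) - 1*443810 = (-185563 - 151645) - 443810 = -337208 - 443810 = -781018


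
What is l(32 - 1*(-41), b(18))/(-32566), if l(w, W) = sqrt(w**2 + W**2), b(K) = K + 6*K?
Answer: -sqrt(21205)/32566 ≈ -0.0044715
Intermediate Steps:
b(K) = 7*K
l(w, W) = sqrt(W**2 + w**2)
l(32 - 1*(-41), b(18))/(-32566) = sqrt((7*18)**2 + (32 - 1*(-41))**2)/(-32566) = sqrt(126**2 + (32 + 41)**2)*(-1/32566) = sqrt(15876 + 73**2)*(-1/32566) = sqrt(15876 + 5329)*(-1/32566) = sqrt(21205)*(-1/32566) = -sqrt(21205)/32566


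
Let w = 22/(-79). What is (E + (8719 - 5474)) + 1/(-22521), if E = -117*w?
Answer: 5831339930/1779159 ≈ 3277.6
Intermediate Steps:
w = -22/79 (w = 22*(-1/79) = -22/79 ≈ -0.27848)
E = 2574/79 (E = -117*(-22/79) = 2574/79 ≈ 32.582)
(E + (8719 - 5474)) + 1/(-22521) = (2574/79 + (8719 - 5474)) + 1/(-22521) = (2574/79 + 3245) - 1/22521 = 258929/79 - 1/22521 = 5831339930/1779159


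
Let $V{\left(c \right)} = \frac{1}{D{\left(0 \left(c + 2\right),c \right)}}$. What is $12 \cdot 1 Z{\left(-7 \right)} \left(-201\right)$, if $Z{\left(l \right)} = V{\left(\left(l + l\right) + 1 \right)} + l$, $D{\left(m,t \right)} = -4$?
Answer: $17487$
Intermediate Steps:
$V{\left(c \right)} = - \frac{1}{4}$ ($V{\left(c \right)} = \frac{1}{-4} = - \frac{1}{4}$)
$Z{\left(l \right)} = - \frac{1}{4} + l$
$12 \cdot 1 Z{\left(-7 \right)} \left(-201\right) = 12 \cdot 1 \left(- \frac{1}{4} - 7\right) \left(-201\right) = 12 \left(- \frac{29}{4}\right) \left(-201\right) = \left(-87\right) \left(-201\right) = 17487$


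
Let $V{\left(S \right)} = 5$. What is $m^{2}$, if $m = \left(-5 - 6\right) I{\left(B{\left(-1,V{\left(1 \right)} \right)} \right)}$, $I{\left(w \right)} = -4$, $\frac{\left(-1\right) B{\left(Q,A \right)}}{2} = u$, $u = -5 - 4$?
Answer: $1936$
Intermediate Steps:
$u = -9$
$B{\left(Q,A \right)} = 18$ ($B{\left(Q,A \right)} = \left(-2\right) \left(-9\right) = 18$)
$m = 44$ ($m = \left(-5 - 6\right) \left(-4\right) = \left(-11\right) \left(-4\right) = 44$)
$m^{2} = 44^{2} = 1936$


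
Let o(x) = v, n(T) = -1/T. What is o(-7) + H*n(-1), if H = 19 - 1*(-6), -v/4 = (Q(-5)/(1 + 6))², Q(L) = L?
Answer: 1125/49 ≈ 22.959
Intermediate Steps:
v = -100/49 (v = -4*25/(1 + 6)² = -4*(-5/7)² = -4*25/49 = -100/49 ≈ -2.0408)
o(x) = -100/49
H = 25 (H = 19 + 6 = 25)
o(-7) + H*n(-1) = -100/49 + 25*(-1/(-1)) = -100/49 + 25*(-1*(-1)) = -100/49 + 25*1 = -100/49 + 25 = 1125/49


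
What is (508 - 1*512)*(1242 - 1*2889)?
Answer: 6588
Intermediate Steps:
(508 - 1*512)*(1242 - 1*2889) = (508 - 512)*(1242 - 2889) = -4*(-1647) = 6588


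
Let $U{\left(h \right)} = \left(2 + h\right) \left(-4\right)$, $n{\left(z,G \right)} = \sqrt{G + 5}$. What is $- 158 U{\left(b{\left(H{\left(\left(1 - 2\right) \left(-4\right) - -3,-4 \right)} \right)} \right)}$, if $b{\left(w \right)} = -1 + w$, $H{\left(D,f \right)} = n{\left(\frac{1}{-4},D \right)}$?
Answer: $632 + 1264 \sqrt{3} \approx 2821.3$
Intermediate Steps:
$n{\left(z,G \right)} = \sqrt{5 + G}$
$H{\left(D,f \right)} = \sqrt{5 + D}$
$U{\left(h \right)} = -8 - 4 h$
$- 158 U{\left(b{\left(H{\left(\left(1 - 2\right) \left(-4\right) - -3,-4 \right)} \right)} \right)} = - 158 \left(-8 - 4 \left(-1 + \sqrt{5 - \left(-3 - \left(1 - 2\right) \left(-4\right)\right)}\right)\right) = - 158 \left(-8 - 4 \left(-1 + \sqrt{5 + \left(\left(-1\right) \left(-4\right) + 3\right)}\right)\right) = - 158 \left(-8 - 4 \left(-1 + \sqrt{5 + \left(4 + 3\right)}\right)\right) = - 158 \left(-8 - 4 \left(-1 + \sqrt{5 + 7}\right)\right) = - 158 \left(-8 - 4 \left(-1 + \sqrt{12}\right)\right) = - 158 \left(-8 - 4 \left(-1 + 2 \sqrt{3}\right)\right) = - 158 \left(-8 + \left(4 - 8 \sqrt{3}\right)\right) = - 158 \left(-4 - 8 \sqrt{3}\right) = 632 + 1264 \sqrt{3}$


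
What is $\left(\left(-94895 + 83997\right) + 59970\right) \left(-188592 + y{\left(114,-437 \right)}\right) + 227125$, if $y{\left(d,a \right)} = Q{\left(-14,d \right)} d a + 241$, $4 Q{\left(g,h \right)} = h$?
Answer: $-78915596683$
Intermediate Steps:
$Q{\left(g,h \right)} = \frac{h}{4}$
$y{\left(d,a \right)} = 241 + \frac{a d^{2}}{4}$ ($y{\left(d,a \right)} = \frac{d}{4} d a + 241 = \frac{d^{2}}{4} a + 241 = \frac{a d^{2}}{4} + 241 = 241 + \frac{a d^{2}}{4}$)
$\left(\left(-94895 + 83997\right) + 59970\right) \left(-188592 + y{\left(114,-437 \right)}\right) + 227125 = \left(\left(-94895 + 83997\right) + 59970\right) \left(-188592 + \left(241 + \frac{1}{4} \left(-437\right) 114^{2}\right)\right) + 227125 = \left(-10898 + 59970\right) \left(-188592 + \left(241 + \frac{1}{4} \left(-437\right) 12996\right)\right) + 227125 = 49072 \left(-188592 + \left(241 - 1419813\right)\right) + 227125 = 49072 \left(-188592 - 1419572\right) + 227125 = 49072 \left(-1608164\right) + 227125 = -78915823808 + 227125 = -78915596683$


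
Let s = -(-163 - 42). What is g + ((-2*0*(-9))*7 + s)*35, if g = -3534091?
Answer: -3526916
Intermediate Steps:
s = 205 (s = -1*(-205) = 205)
g + ((-2*0*(-9))*7 + s)*35 = -3534091 + ((-2*0*(-9))*7 + 205)*35 = -3534091 + ((0*(-9))*7 + 205)*35 = -3534091 + (0*7 + 205)*35 = -3534091 + (0 + 205)*35 = -3534091 + 205*35 = -3534091 + 7175 = -3526916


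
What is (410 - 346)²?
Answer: 4096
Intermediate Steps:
(410 - 346)² = 64² = 4096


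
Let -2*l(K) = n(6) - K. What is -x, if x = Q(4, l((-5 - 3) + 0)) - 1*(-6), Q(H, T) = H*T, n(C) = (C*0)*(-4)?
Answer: 10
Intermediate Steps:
n(C) = 0 (n(C) = 0*(-4) = 0)
l(K) = K/2 (l(K) = -(0 - K)/2 = -(-1)*K/2 = K/2)
x = -10 (x = 4*(((-5 - 3) + 0)/2) - 1*(-6) = 4*((-8 + 0)/2) + 6 = 4*((½)*(-8)) + 6 = 4*(-4) + 6 = -16 + 6 = -10)
-x = -1*(-10) = 10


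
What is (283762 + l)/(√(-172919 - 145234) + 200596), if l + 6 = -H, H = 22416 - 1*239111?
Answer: 9126224436/3658097579 - 500451*I*√318153/40239073369 ≈ 2.4948 - 0.0070151*I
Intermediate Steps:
H = -216695 (H = 22416 - 239111 = -216695)
l = 216689 (l = -6 - 1*(-216695) = -6 + 216695 = 216689)
(283762 + l)/(√(-172919 - 145234) + 200596) = (283762 + 216689)/(√(-172919 - 145234) + 200596) = 500451/(√(-318153) + 200596) = 500451/(I*√318153 + 200596) = 500451/(200596 + I*√318153)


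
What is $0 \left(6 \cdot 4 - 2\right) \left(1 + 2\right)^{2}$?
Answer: $0$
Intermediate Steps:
$0 \left(6 \cdot 4 - 2\right) \left(1 + 2\right)^{2} = 0 \left(24 - 2\right) 3^{2} = 0 \cdot 22 \cdot 9 = 0 \cdot 9 = 0$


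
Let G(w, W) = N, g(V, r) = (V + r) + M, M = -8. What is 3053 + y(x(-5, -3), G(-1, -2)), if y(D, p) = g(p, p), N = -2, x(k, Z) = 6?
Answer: 3041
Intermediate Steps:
g(V, r) = -8 + V + r (g(V, r) = (V + r) - 8 = -8 + V + r)
G(w, W) = -2
y(D, p) = -8 + 2*p (y(D, p) = -8 + p + p = -8 + 2*p)
3053 + y(x(-5, -3), G(-1, -2)) = 3053 + (-8 + 2*(-2)) = 3053 + (-8 - 4) = 3053 - 12 = 3041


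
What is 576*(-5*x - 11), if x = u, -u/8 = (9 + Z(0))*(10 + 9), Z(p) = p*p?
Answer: 3933504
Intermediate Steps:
Z(p) = p²
u = -1368 (u = -8*(9 + 0²)*(10 + 9) = -8*(9 + 0)*19 = -72*19 = -8*171 = -1368)
x = -1368
576*(-5*x - 11) = 576*(-5*(-1368) - 11) = 576*(6840 - 11) = 576*6829 = 3933504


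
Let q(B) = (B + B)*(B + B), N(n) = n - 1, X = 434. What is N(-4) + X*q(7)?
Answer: 85059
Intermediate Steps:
N(n) = -1 + n
q(B) = 4*B**2 (q(B) = (2*B)*(2*B) = 4*B**2)
N(-4) + X*q(7) = (-1 - 4) + 434*(4*7**2) = -5 + 434*(4*49) = -5 + 434*196 = -5 + 85064 = 85059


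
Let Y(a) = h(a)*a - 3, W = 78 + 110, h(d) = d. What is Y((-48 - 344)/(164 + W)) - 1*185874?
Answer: -359855471/1936 ≈ -1.8588e+5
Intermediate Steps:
W = 188
Y(a) = -3 + a² (Y(a) = a*a - 3 = a² - 3 = -3 + a²)
Y((-48 - 344)/(164 + W)) - 1*185874 = (-3 + ((-48 - 344)/(164 + 188))²) - 1*185874 = (-3 + (-392/352)²) - 185874 = (-3 + (-392*1/352)²) - 185874 = (-3 + (-49/44)²) - 185874 = (-3 + 2401/1936) - 185874 = -3407/1936 - 185874 = -359855471/1936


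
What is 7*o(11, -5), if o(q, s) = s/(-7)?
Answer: 5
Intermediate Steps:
o(q, s) = -s/7 (o(q, s) = s*(-⅐) = -s/7)
7*o(11, -5) = 7*(-⅐*(-5)) = 7*(5/7) = 5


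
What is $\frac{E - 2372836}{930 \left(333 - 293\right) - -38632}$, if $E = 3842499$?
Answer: $\frac{1469663}{75832} \approx 19.381$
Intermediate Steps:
$\frac{E - 2372836}{930 \left(333 - 293\right) - -38632} = \frac{3842499 - 2372836}{930 \left(333 - 293\right) - -38632} = \frac{1469663}{930 \cdot 40 + \left(-614 + 39246\right)} = \frac{1469663}{37200 + 38632} = \frac{1469663}{75832}$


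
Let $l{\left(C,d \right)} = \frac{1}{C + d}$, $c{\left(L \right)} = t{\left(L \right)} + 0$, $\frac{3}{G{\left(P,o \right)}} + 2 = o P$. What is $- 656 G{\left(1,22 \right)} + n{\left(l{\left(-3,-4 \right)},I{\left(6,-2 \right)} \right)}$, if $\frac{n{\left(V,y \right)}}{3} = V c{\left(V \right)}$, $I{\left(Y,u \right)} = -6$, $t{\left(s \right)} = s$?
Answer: $- \frac{24093}{245} \approx -98.339$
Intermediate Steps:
$G{\left(P,o \right)} = \frac{3}{-2 + P o}$ ($G{\left(P,o \right)} = \frac{3}{-2 + o P} = \frac{3}{-2 + P o}$)
$c{\left(L \right)} = L$ ($c{\left(L \right)} = L + 0 = L$)
$n{\left(V,y \right)} = 3 V^{2}$ ($n{\left(V,y \right)} = 3 V V = 3 V^{2}$)
$- 656 G{\left(1,22 \right)} + n{\left(l{\left(-3,-4 \right)},I{\left(6,-2 \right)} \right)} = - 656 \frac{3}{-2 + 1 \cdot 22} + 3 \left(\frac{1}{-3 - 4}\right)^{2} = - 656 \frac{3}{-2 + 22} + 3 \left(\frac{1}{-7}\right)^{2} = - 656 \cdot \frac{3}{20} + 3 \left(- \frac{1}{7}\right)^{2} = - 656 \cdot 3 \cdot \frac{1}{20} + 3 \cdot \frac{1}{49} = \left(-656\right) \frac{3}{20} + \frac{3}{49} = - \frac{492}{5} + \frac{3}{49} = - \frac{24093}{245}$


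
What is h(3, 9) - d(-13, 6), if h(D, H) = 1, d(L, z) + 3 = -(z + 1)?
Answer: 11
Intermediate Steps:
d(L, z) = -4 - z (d(L, z) = -3 - (z + 1) = -3 - (1 + z) = -3 + (-1 - z) = -4 - z)
h(3, 9) - d(-13, 6) = 1 - (-4 - 1*6) = 1 - (-4 - 6) = 1 - 1*(-10) = 1 + 10 = 11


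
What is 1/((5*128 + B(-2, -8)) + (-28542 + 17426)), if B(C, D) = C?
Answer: -1/10478 ≈ -9.5438e-5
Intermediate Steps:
1/((5*128 + B(-2, -8)) + (-28542 + 17426)) = 1/((5*128 - 2) + (-28542 + 17426)) = 1/((640 - 2) - 11116) = 1/(638 - 11116) = 1/(-10478) = -1/10478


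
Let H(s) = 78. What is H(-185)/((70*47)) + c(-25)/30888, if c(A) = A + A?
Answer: 561191/25405380 ≈ 0.022089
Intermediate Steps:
c(A) = 2*A
H(-185)/((70*47)) + c(-25)/30888 = 78/((70*47)) + (2*(-25))/30888 = 78/3290 - 50*1/30888 = 78*(1/3290) - 25/15444 = 39/1645 - 25/15444 = 561191/25405380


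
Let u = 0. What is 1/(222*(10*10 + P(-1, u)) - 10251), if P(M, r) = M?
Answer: 1/11727 ≈ 8.5273e-5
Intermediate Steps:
1/(222*(10*10 + P(-1, u)) - 10251) = 1/(222*(10*10 - 1) - 10251) = 1/(222*(100 - 1) - 10251) = 1/(222*99 - 10251) = 1/(21978 - 10251) = 1/11727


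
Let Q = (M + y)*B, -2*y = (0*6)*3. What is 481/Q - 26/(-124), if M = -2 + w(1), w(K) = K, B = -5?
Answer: 29887/310 ≈ 96.410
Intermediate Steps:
M = -1 (M = -2 + 1 = -1)
y = 0 (y = -0*6*3/2 = -0*3 = -½*0 = 0)
Q = 5 (Q = (-1 + 0)*(-5) = -1*(-5) = 5)
481/Q - 26/(-124) = 481/5 - 26/(-124) = 481*(⅕) - 26*(-1/124) = 481/5 + 13/62 = 29887/310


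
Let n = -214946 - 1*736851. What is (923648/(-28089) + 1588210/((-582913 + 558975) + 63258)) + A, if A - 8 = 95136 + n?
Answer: -94613023352911/110445948 ≈ -8.5665e+5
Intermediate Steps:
n = -951797 (n = -214946 - 736851 = -951797)
A = -856653 (A = 8 + (95136 - 951797) = 8 - 856661 = -856653)
(923648/(-28089) + 1588210/((-582913 + 558975) + 63258)) + A = (923648/(-28089) + 1588210/((-582913 + 558975) + 63258)) - 856653 = (923648*(-1/28089) + 1588210/(-23938 + 63258)) - 856653 = (-923648/28089 + 1588210/39320) - 856653 = (-923648/28089 + 1588210*(1/39320)) - 856653 = (-923648/28089 + 158821/3932) - 856653 = 829339133/110445948 - 856653 = -94613023352911/110445948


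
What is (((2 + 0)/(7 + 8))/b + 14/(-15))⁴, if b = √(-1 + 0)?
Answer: 33728/50625 + 7168*I/16875 ≈ 0.66623 + 0.42477*I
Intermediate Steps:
b = I (b = √(-1) = I ≈ 1.0*I)
(((2 + 0)/(7 + 8))/b + 14/(-15))⁴ = (((2 + 0)/(7 + 8))/I + 14/(-15))⁴ = ((2/15)*(-I) + 14*(-1/15))⁴ = ((2*(1/15))*(-I) - 14/15)⁴ = (2*(-I)/15 - 14/15)⁴ = (-2*I/15 - 14/15)⁴ = (-14/15 - 2*I/15)⁴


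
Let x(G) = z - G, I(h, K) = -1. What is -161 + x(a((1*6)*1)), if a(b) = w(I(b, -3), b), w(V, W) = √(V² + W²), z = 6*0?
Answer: -161 - √37 ≈ -167.08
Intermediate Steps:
z = 0
a(b) = √(1 + b²) (a(b) = √((-1)² + b²) = √(1 + b²))
x(G) = -G (x(G) = 0 - G = -G)
-161 + x(a((1*6)*1)) = -161 - √(1 + ((1*6)*1)²) = -161 - √(1 + (6*1)²) = -161 - √(1 + 6²) = -161 - √(1 + 36) = -161 - √37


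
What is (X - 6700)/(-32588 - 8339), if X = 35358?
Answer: -28658/40927 ≈ -0.70022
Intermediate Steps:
(X - 6700)/(-32588 - 8339) = (35358 - 6700)/(-32588 - 8339) = 28658/(-40927) = 28658*(-1/40927) = -28658/40927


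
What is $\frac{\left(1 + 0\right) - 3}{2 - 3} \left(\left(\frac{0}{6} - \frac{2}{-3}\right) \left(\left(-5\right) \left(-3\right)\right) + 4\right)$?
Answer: $28$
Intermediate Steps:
$\frac{\left(1 + 0\right) - 3}{2 - 3} \left(\left(\frac{0}{6} - \frac{2}{-3}\right) \left(\left(-5\right) \left(-3\right)\right) + 4\right) = \frac{1 - 3}{-1} \left(\left(0 \cdot \frac{1}{6} - - \frac{2}{3}\right) 15 + 4\right) = \left(-2\right) \left(-1\right) \left(\left(0 + \frac{2}{3}\right) 15 + 4\right) = 2 \left(\frac{2}{3} \cdot 15 + 4\right) = 2 \left(10 + 4\right) = 2 \cdot 14 = 28$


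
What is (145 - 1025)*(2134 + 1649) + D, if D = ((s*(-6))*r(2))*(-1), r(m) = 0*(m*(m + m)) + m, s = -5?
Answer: -3329100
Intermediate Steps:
r(m) = m (r(m) = 0*(m*(2*m)) + m = 0*(2*m²) + m = 0 + m = m)
D = -60 (D = (-5*(-6)*2)*(-1) = (30*2)*(-1) = 60*(-1) = -60)
(145 - 1025)*(2134 + 1649) + D = (145 - 1025)*(2134 + 1649) - 60 = -880*3783 - 60 = -3329040 - 60 = -3329100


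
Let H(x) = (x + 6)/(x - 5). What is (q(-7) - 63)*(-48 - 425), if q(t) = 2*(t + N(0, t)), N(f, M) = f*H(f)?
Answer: 36421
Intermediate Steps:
H(x) = (6 + x)/(-5 + x)
N(f, M) = f*(6 + f)/(-5 + f) (N(f, M) = f*((6 + f)/(-5 + f)) = f*(6 + f)/(-5 + f))
q(t) = 2*t (q(t) = 2*(t + 0*(6 + 0)/(-5 + 0)) = 2*(t + 0*6/(-5)) = 2*(t + 0*(-1/5)*6) = 2*(t + 0) = 2*t)
(q(-7) - 63)*(-48 - 425) = (2*(-7) - 63)*(-48 - 425) = (-14 - 63)*(-473) = -77*(-473) = 36421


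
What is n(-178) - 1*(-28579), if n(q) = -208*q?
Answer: 65603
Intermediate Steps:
n(-178) - 1*(-28579) = -208*(-178) - 1*(-28579) = 37024 + 28579 = 65603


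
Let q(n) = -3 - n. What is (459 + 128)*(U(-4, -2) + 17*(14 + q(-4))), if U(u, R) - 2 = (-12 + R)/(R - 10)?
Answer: 909263/6 ≈ 1.5154e+5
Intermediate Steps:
U(u, R) = 2 + (-12 + R)/(-10 + R) (U(u, R) = 2 + (-12 + R)/(R - 10) = 2 + (-12 + R)/(-10 + R))
(459 + 128)*(U(-4, -2) + 17*(14 + q(-4))) = (459 + 128)*((-32 + 3*(-2))/(-10 - 2) + 17*(14 + (-3 - 1*(-4)))) = 587*((-32 - 6)/(-12) + 17*(14 + (-3 + 4))) = 587*(-1/12*(-38) + 17*(14 + 1)) = 587*(19/6 + 17*15) = 587*(19/6 + 255) = 587*(1549/6) = 909263/6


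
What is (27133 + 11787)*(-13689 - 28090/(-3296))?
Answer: -109683502355/206 ≈ -5.3244e+8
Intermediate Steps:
(27133 + 11787)*(-13689 - 28090/(-3296)) = 38920*(-13689 - 28090*(-1/3296)) = 38920*(-13689 + 14045/1648) = 38920*(-22545427/1648) = -109683502355/206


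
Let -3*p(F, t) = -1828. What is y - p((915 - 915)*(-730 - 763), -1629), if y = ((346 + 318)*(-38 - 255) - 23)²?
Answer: 113578290047/3 ≈ 3.7859e+10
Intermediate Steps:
p(F, t) = 1828/3 (p(F, t) = -⅓*(-1828) = 1828/3)
y = 37859430625 (y = (664*(-293) - 23)² = (-194552 - 23)² = (-194575)² = 37859430625)
y - p((915 - 915)*(-730 - 763), -1629) = 37859430625 - 1*1828/3 = 37859430625 - 1828/3 = 113578290047/3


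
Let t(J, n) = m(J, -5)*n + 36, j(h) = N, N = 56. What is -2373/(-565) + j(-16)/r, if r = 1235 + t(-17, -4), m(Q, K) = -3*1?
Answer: 27223/6415 ≈ 4.2436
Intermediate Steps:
m(Q, K) = -3
j(h) = 56
t(J, n) = 36 - 3*n (t(J, n) = -3*n + 36 = 36 - 3*n)
r = 1283 (r = 1235 + (36 - 3*(-4)) = 1235 + (36 + 12) = 1235 + 48 = 1283)
-2373/(-565) + j(-16)/r = -2373/(-565) + 56/1283 = -2373*(-1/565) + 56*(1/1283) = 21/5 + 56/1283 = 27223/6415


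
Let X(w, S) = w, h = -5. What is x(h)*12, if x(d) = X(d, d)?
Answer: -60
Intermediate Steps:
x(d) = d
x(h)*12 = -5*12 = -60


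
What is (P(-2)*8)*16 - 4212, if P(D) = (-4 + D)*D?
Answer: -2676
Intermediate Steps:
P(D) = D*(-4 + D)
(P(-2)*8)*16 - 4212 = (-2*(-4 - 2)*8)*16 - 4212 = (-2*(-6)*8)*16 - 4212 = (12*8)*16 - 4212 = 96*16 - 4212 = 1536 - 4212 = -2676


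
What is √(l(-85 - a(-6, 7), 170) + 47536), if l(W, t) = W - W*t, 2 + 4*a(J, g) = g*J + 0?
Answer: √60042 ≈ 245.03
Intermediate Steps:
a(J, g) = -½ + J*g/4 (a(J, g) = -½ + (g*J + 0)/4 = -½ + (J*g + 0)/4 = -½ + (J*g)/4 = -½ + J*g/4)
l(W, t) = W - W*t
√(l(-85 - a(-6, 7), 170) + 47536) = √((-85 - (-½ + (¼)*(-6)*7))*(1 - 1*170) + 47536) = √((-85 - (-½ - 21/2))*(1 - 170) + 47536) = √((-85 - 1*(-11))*(-169) + 47536) = √((-85 + 11)*(-169) + 47536) = √(-74*(-169) + 47536) = √(12506 + 47536) = √60042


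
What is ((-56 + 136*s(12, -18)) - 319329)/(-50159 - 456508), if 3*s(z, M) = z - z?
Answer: 319385/506667 ≈ 0.63036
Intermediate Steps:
s(z, M) = 0 (s(z, M) = (z - z)/3 = (⅓)*0 = 0)
((-56 + 136*s(12, -18)) - 319329)/(-50159 - 456508) = ((-56 + 136*0) - 319329)/(-50159 - 456508) = ((-56 + 0) - 319329)/(-506667) = (-56 - 319329)*(-1/506667) = -319385*(-1/506667) = 319385/506667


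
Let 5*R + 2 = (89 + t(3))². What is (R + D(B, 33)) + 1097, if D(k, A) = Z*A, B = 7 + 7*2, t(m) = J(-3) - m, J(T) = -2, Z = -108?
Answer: -5281/5 ≈ -1056.2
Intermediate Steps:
t(m) = -2 - m
R = 7054/5 (R = -⅖ + (89 + (-2 - 1*3))²/5 = -⅖ + (89 + (-2 - 3))²/5 = -⅖ + (89 - 5)²/5 = -⅖ + (⅕)*84² = -⅖ + (⅕)*7056 = -⅖ + 7056/5 = 7054/5 ≈ 1410.8)
B = 21 (B = 7 + 14 = 21)
D(k, A) = -108*A
(R + D(B, 33)) + 1097 = (7054/5 - 108*33) + 1097 = (7054/5 - 3564) + 1097 = -10766/5 + 1097 = -5281/5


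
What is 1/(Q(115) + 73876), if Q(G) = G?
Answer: 1/73991 ≈ 1.3515e-5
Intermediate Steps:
1/(Q(115) + 73876) = 1/(115 + 73876) = 1/73991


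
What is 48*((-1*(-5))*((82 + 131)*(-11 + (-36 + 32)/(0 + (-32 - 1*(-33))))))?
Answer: -766800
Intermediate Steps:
48*((-1*(-5))*((82 + 131)*(-11 + (-36 + 32)/(0 + (-32 - 1*(-33)))))) = 48*(5*(213*(-11 - 4/(0 + (-32 + 33))))) = 48*(5*(213*(-11 - 4/(0 + 1)))) = 48*(5*(213*(-11 - 4/1))) = 48*(5*(213*(-11 - 4*1))) = 48*(5*(213*(-11 - 4))) = 48*(5*(213*(-15))) = 48*(5*(-3195)) = 48*(-15975) = -766800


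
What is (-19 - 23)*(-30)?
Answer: 1260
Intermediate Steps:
(-19 - 23)*(-30) = -42*(-30) = 1260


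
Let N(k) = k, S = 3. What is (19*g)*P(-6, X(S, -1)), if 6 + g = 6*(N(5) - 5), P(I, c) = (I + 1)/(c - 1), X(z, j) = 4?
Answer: 190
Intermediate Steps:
P(I, c) = (1 + I)/(-1 + c)
g = -6 (g = -6 + 6*(5 - 5) = -6 + 6*0 = -6 + 0 = -6)
(19*g)*P(-6, X(S, -1)) = (19*(-6))*((1 - 6)/(-1 + 4)) = -114*(-5)/3 = -38*(-5) = -114*(-5/3) = 190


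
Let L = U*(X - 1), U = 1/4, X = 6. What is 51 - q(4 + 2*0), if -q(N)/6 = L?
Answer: 117/2 ≈ 58.500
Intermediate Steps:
U = ¼ ≈ 0.25000
L = 5/4 (L = (6 - 1)/4 = (¼)*5 = 5/4 ≈ 1.2500)
q(N) = -15/2 (q(N) = -6*5/4 = -15/2)
51 - q(4 + 2*0) = 51 - 1*(-15/2) = 51 + 15/2 = 117/2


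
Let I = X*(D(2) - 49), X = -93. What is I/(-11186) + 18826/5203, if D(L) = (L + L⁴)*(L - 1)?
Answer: 195587387/58200758 ≈ 3.3606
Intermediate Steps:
D(L) = (-1 + L)*(L + L⁴) (D(L) = (L + L⁴)*(-1 + L) = (-1 + L)*(L + L⁴))
I = 2883 (I = -93*(2*(-1 + 2 + 2⁴ - 1*2³) - 49) = -93*(2*(-1 + 2 + 16 - 1*8) - 49) = -93*(2*(-1 + 2 + 16 - 8) - 49) = -93*(2*9 - 49) = -93*(18 - 49) = -93*(-31) = 2883)
I/(-11186) + 18826/5203 = 2883/(-11186) + 18826/5203 = 2883*(-1/11186) + 18826*(1/5203) = -2883/11186 + 18826/5203 = 195587387/58200758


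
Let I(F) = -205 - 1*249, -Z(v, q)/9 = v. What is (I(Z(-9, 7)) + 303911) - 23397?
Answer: 280060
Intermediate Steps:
Z(v, q) = -9*v
I(F) = -454 (I(F) = -205 - 249 = -454)
(I(Z(-9, 7)) + 303911) - 23397 = (-454 + 303911) - 23397 = 303457 - 23397 = 280060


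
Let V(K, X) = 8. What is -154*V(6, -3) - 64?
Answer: -1296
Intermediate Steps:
-154*V(6, -3) - 64 = -154*8 - 64 = -1232 - 64 = -1296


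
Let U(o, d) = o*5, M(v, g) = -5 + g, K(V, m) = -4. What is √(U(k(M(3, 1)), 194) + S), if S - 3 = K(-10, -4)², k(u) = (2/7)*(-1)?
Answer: √861/7 ≈ 4.1918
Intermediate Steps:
k(u) = -2/7 (k(u) = (2*(⅐))*(-1) = (2/7)*(-1) = -2/7)
U(o, d) = 5*o
S = 19 (S = 3 + (-4)² = 3 + 16 = 19)
√(U(k(M(3, 1)), 194) + S) = √(5*(-2/7) + 19) = √(-10/7 + 19) = √(123/7) = √861/7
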